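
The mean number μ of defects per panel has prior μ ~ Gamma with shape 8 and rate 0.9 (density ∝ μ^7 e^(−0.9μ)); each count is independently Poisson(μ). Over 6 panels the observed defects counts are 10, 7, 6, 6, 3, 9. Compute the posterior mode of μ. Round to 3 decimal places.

Σxᵢ = 10+7+6+6+3+9 = 41, with n = 6.
Posterior ∝ μ^7e^(−0.9μ) · μ^41e^(−6μ) = μ^48e^(−6.9μ), i.e. Gamma(shape=49, rate=6.9).
The mode of a Gamma(a, b) with a ≥ 1 (shape–rate) is (a−1)/b = 48/6.9 ≈ 6.957.

μ̂_MAP = 6.957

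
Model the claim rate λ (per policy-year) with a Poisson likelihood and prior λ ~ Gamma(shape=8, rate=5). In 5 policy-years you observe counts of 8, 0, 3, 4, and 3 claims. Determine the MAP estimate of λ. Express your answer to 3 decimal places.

λ̂_MAP = 2.500

Σxᵢ = 8+0+3+4+3 = 18, with n = 5.
Posterior ∝ λ^7e^(−5λ) · λ^18e^(−5λ) = λ^25e^(−10λ), i.e. Gamma(shape=26, rate=10).
The mode of a Gamma(a, b) with a ≥ 1 (shape–rate) is (a−1)/b = 25/10 ≈ 2.500.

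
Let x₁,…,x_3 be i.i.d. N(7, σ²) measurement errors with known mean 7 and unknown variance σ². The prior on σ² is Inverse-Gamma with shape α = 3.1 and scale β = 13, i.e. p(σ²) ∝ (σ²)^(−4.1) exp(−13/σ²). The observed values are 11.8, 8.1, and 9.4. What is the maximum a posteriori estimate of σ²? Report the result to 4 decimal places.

Sum of squared deviations about the known mean: SS = (11.8−7)² + (8.1−7)² + (9.4−7)² = 30.01.
The Normal likelihood contributes (σ²)^(−n/2) exp(−SS/(2σ²)), so the posterior is Inverse-Gamma(α + n/2, β + SS/2) = Inverse-Gamma(4.6, 28.005).
The mode of Inverse-Gamma(a, b) is b/(a+1) = 28.005/5.6 ≈ 5.0009.

σ̂²_MAP = 5.0009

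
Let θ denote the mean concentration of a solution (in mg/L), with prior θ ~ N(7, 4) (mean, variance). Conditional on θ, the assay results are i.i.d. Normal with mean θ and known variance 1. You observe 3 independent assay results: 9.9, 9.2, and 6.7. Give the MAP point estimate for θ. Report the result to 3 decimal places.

n = 3; x̄ = (9.9 + 9.2 + 6.7)/3 = 25.8/3 = 8.6.
For a Normal prior and Normal likelihood with known variance, the posterior is Normal; its mode equals its mean, the precision-weighted average.
Prior precision 1/σ₀² = 1/4 = 0.25; data precision n/σ² = 3/1 = 3.
θ̂ = (0.25·7 + 3·8.6) / (0.25 + 3) = 27.55/3.25 = 551/65 ≈ 8.477.

θ̂_MAP = 8.477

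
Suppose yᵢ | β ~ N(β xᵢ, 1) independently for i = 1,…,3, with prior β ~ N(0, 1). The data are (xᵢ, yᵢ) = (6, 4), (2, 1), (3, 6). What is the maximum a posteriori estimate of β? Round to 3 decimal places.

β̂_MAP = 0.880

log p(β | y) = −Σ(yᵢ − βxᵢ)²/(2·1) − β²/(2·1) + const.
Setting the derivative to zero: Σxᵢ(yᵢ − βxᵢ)/1 − β/1 = 0, so β = Σxᵢyᵢ / (Σxᵢ² + σ²/τ²).
Σxᵢyᵢ = 6·4 + 2·1 + 3·6 = 44; Σxᵢ² = 49; σ²/τ² = 1.
β̂_MAP = 44 / (49 + 1) = 44/50 ≈ 0.880.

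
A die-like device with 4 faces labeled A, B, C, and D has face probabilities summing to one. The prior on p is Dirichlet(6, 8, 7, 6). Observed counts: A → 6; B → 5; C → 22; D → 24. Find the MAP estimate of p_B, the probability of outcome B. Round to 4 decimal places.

MAP estimate of p_B = 0.1500

The posterior is Dirichlet(αᵢ + nᵢ) = Dirichlet(12, 13, 29, 30).
For a Dirichlet(a₁,…,a_K) with all aᵢ > 1, the mode has j-th component (aⱼ − 1)/(Σaᵢ − K).
Here Σaᵢ = 84 and K = 4, so p_B = (13 − 1)/(84 − 4) = 12/80 ≈ 0.1500.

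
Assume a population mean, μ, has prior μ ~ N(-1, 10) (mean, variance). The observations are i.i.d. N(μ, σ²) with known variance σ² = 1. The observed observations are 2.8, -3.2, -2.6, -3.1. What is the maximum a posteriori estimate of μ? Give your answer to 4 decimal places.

μ̂_MAP = -1.5122

n = 4; x̄ = (2.8 + (-3.2) + (-2.6) + (-3.1))/4 = -6.1/4 = -1.525.
For a Normal prior and Normal likelihood with known variance, the posterior is Normal; its mode equals its mean, the precision-weighted average.
Prior precision 1/σ₀² = 1/10 = 0.1; data precision n/σ² = 4/1 = 4.
μ̂ = (0.1·(-1) + 4·(-1.525)) / (0.1 + 4) = (-6.2)/4.1 = -62/41 ≈ -1.5122.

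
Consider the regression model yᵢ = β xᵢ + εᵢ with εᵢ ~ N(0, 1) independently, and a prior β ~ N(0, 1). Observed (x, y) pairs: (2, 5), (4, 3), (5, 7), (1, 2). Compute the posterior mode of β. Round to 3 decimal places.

β̂_MAP = 1.255

log p(β | y) = −Σ(yᵢ − βxᵢ)²/(2·1) − β²/(2·1) + const.
Setting the derivative to zero: Σxᵢ(yᵢ − βxᵢ)/1 − β/1 = 0, so β = Σxᵢyᵢ / (Σxᵢ² + σ²/τ²).
Σxᵢyᵢ = 2·5 + 4·3 + 5·7 + 1·2 = 59; Σxᵢ² = 46; σ²/τ² = 1.
β̂_MAP = 59 / (46 + 1) = 59/47 ≈ 1.255.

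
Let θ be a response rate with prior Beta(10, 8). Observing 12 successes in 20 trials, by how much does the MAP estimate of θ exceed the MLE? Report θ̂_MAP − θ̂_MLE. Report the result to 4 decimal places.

MAP − MLE = -0.0167

Posterior is Beta(22, 16); MAP = (22−1)/(38−2) = 21/36 ≈ 0.58333.
MLE ignores the prior: θ̂_MLE = k/n = 12/20 ≈ 0.60000.
Difference = 21/36 − 12/20 = -1/60 ≈ -0.0167.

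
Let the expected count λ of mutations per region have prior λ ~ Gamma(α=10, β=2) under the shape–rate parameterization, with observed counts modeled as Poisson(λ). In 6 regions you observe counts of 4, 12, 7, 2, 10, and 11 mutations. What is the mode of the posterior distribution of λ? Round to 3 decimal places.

Σxᵢ = 4+12+7+2+10+11 = 46, with n = 6.
Posterior ∝ λ^9e^(−2λ) · λ^46e^(−6λ) = λ^55e^(−8λ), i.e. Gamma(shape=56, rate=8).
The mode of a Gamma(a, b) with a ≥ 1 (shape–rate) is (a−1)/b = 55/8 ≈ 6.875.

λ̂_MAP = 6.875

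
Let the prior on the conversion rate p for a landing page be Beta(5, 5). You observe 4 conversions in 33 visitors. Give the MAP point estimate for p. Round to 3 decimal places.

Prior: Beta(5, 5).
Data: 4 successes in 33 trials. The binomial likelihood contributes p^4(1−p)^29, so the posterior is Beta(5+4, 5+29) = Beta(9, 34).
For Beta(a, b) with a, b > 1 the mode is (a−1)/(a+b−2) = 8/41 ≈ 0.195.

p̂_MAP = 0.195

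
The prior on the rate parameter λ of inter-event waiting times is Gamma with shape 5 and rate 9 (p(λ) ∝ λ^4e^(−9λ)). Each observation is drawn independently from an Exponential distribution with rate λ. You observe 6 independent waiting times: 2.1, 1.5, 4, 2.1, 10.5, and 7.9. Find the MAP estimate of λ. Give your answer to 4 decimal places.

The Exponential(rate=λ) likelihood is ∝ λ^n e^(−λΣtᵢ). Here n = 6 and Σtᵢ = 2.1 + 1.5 + 4 + 2.1 + 10.5 + 7.9 = 28.1.
Posterior ∝ λ^4e^(−9λ) · λ^6e^(−28.1λ) = λ^10e^(−37.1λ), i.e. Gamma(11, 37.1).
Mode = (a−1)/b = 10/37.1 ≈ 0.2695.

λ̂_MAP = 0.2695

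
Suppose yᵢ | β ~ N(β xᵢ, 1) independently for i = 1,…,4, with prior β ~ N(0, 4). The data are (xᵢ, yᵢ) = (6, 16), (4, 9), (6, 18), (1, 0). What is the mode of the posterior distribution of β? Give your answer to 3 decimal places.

log p(β | y) = −Σ(yᵢ − βxᵢ)²/(2·1) − β²/(2·4) + const.
Setting the derivative to zero: Σxᵢ(yᵢ − βxᵢ)/1 − β/4 = 0, so β = Σxᵢyᵢ / (Σxᵢ² + σ²/τ²).
Σxᵢyᵢ = 6·16 + 4·9 + 6·18 + 1·0 = 240; Σxᵢ² = 89; σ²/τ² = 0.25.
β̂_MAP = 240 / (89 + 0.25) = 240/89.25 ≈ 2.689.

β̂_MAP = 2.689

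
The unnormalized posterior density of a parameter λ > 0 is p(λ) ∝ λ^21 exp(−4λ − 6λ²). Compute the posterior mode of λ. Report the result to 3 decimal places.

λ̂_MAP = 1.167

ℓ'(λ) = 21/λ − 4 − 12λ. Setting this to zero and multiplying by λ: 12λ² + 4λ − 21 = 0.
λ = (−4 + √(4² + 4·12·21)) / (2·12) = (−4 + √1024) / 24 = (−4 + 32)/24 = 7/6.
ℓ''(λ) = −21/λ² − 12 < 0, confirming a maximum.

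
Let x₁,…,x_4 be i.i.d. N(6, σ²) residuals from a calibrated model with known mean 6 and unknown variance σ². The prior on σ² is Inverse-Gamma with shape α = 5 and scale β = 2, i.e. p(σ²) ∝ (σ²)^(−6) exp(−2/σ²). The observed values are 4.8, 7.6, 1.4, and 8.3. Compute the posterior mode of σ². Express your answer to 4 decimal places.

σ̂²_MAP = 2.1531

Sum of squared deviations about the known mean: SS = (4.8−6)² + (7.6−6)² + (1.4−6)² + (8.3−6)² = 30.45.
The Normal likelihood contributes (σ²)^(−n/2) exp(−SS/(2σ²)), so the posterior is Inverse-Gamma(α + n/2, β + SS/2) = Inverse-Gamma(7, 17.225).
The mode of Inverse-Gamma(a, b) is b/(a+1) = 17.225/8 ≈ 2.1531.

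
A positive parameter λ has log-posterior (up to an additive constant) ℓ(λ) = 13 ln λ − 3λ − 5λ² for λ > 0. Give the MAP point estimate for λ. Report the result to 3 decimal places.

λ̂_MAP = 1.000

ℓ'(λ) = 13/λ − 3 − 10λ. Setting this to zero and multiplying by λ: 10λ² + 3λ − 13 = 0.
λ = (−3 + √(3² + 4·10·13)) / (2·10) = (−3 + √529) / 20 = (−3 + 23)/20 = 1.
ℓ''(λ) = −13/λ² − 10 < 0, confirming a maximum.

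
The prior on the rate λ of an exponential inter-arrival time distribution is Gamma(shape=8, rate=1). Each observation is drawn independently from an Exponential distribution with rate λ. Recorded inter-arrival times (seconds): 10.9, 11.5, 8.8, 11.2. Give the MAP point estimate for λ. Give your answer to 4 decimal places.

λ̂_MAP = 0.2535

The Exponential(rate=λ) likelihood is ∝ λ^n e^(−λΣtᵢ). Here n = 4 and Σtᵢ = 10.9 + 11.5 + 8.8 + 11.2 = 42.4.
Posterior ∝ λ^7e^(−1λ) · λ^4e^(−42.4λ) = λ^11e^(−43.4λ), i.e. Gamma(12, 43.4).
Mode = (a−1)/b = 11/43.4 ≈ 0.2535.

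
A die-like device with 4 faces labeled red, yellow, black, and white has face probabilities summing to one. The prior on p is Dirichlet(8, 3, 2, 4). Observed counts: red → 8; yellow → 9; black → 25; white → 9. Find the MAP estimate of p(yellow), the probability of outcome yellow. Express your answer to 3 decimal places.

MAP estimate of p(yellow) = 0.172

The posterior is Dirichlet(αᵢ + nᵢ) = Dirichlet(16, 12, 27, 13).
For a Dirichlet(a₁,…,a_K) with all aᵢ > 1, the mode has j-th component (aⱼ − 1)/(Σaᵢ − K).
Here Σaᵢ = 68 and K = 4, so p(yellow) = (12 − 1)/(68 − 4) = 11/64 ≈ 0.172.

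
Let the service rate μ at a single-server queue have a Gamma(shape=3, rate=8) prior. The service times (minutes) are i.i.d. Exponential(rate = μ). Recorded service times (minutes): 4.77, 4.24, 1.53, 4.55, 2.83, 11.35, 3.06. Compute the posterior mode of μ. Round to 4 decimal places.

The Exponential(rate=μ) likelihood is ∝ μ^n e^(−μΣtᵢ). Here n = 7 and Σtᵢ = 4.77 + 4.24 + 1.53 + 4.55 + 2.83 + 11.35 + 3.06 = 32.33.
Posterior ∝ μ^2e^(−8μ) · μ^7e^(−32.33μ) = μ^9e^(−40.33μ), i.e. Gamma(10, 40.33).
Mode = (a−1)/b = 9/40.33 ≈ 0.2232.

μ̂_MAP = 0.2232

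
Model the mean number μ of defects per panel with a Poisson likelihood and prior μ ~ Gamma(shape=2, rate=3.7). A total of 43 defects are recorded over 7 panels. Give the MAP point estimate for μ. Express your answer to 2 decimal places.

Σxᵢ = 43, n = 7.
Posterior ∝ μe^(−3.7μ) · μ^43e^(−7μ) = μ^44e^(−10.7μ), i.e. Gamma(shape=45, rate=10.7).
The mode of a Gamma(a, b) with a ≥ 1 (shape–rate) is (a−1)/b = 44/10.7 ≈ 4.11.

μ̂_MAP = 4.11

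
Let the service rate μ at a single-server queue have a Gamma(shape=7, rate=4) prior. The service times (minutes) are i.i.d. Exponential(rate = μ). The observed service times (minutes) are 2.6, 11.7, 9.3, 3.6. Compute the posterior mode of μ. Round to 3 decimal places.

The Exponential(rate=μ) likelihood is ∝ μ^n e^(−μΣtᵢ). Here n = 4 and Σtᵢ = 2.6 + 11.7 + 9.3 + 3.6 = 27.2.
Posterior ∝ μ^6e^(−4μ) · μ^4e^(−27.2μ) = μ^10e^(−31.2μ), i.e. Gamma(11, 31.2).
Mode = (a−1)/b = 10/31.2 ≈ 0.321.

μ̂_MAP = 0.321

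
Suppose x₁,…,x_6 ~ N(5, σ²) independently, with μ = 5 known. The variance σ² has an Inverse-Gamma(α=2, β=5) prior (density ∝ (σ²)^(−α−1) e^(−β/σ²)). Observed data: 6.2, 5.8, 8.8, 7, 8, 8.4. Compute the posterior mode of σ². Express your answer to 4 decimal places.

σ̂²_MAP = 4.2567

Sum of squared deviations about the known mean: SS = (6.2−5)² + (5.8−5)² + (8.8−5)² + (7−5)² + (8−5)² + (8.4−5)² = 41.08.
The Normal likelihood contributes (σ²)^(−n/2) exp(−SS/(2σ²)), so the posterior is Inverse-Gamma(α + n/2, β + SS/2) = Inverse-Gamma(5, 25.54).
The mode of Inverse-Gamma(a, b) is b/(a+1) = 25.54/6 ≈ 4.2567.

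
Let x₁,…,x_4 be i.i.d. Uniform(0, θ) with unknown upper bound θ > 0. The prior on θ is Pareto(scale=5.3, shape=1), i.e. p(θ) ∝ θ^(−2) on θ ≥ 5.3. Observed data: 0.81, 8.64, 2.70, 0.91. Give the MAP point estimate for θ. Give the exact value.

The Uniform(0, θ) likelihood is θ^(−n) for θ ≥ max(xᵢ), zero otherwise. Here max(xᵢ) = 8.64.
Posterior ∝ θ^(−2) · θ^(−4) = θ^(−6) on θ ≥ max(5.3, 8.64) = 8.64.
This density is strictly decreasing in θ, so the posterior mode lies at the lower boundary of the support.

θ̂_MAP = 8.64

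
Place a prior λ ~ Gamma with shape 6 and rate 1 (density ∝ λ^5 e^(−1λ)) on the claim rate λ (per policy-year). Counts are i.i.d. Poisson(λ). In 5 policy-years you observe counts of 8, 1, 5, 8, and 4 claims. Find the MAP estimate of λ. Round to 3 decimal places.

Σxᵢ = 8+1+5+8+4 = 26, with n = 5.
Posterior ∝ λ^5e^(−1λ) · λ^26e^(−5λ) = λ^31e^(−6λ), i.e. Gamma(shape=32, rate=6).
The mode of a Gamma(a, b) with a ≥ 1 (shape–rate) is (a−1)/b = 31/6 ≈ 5.167.

λ̂_MAP = 5.167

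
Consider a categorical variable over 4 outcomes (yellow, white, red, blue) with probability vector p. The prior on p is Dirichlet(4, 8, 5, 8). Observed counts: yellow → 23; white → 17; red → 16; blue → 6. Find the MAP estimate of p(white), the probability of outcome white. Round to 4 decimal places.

MAP estimate of p(white) = 0.2892

The posterior is Dirichlet(αᵢ + nᵢ) = Dirichlet(27, 25, 21, 14).
For a Dirichlet(a₁,…,a_K) with all aᵢ > 1, the mode has j-th component (aⱼ − 1)/(Σaᵢ − K).
Here Σaᵢ = 87 and K = 4, so p(white) = (25 − 1)/(87 − 4) = 24/83 ≈ 0.2892.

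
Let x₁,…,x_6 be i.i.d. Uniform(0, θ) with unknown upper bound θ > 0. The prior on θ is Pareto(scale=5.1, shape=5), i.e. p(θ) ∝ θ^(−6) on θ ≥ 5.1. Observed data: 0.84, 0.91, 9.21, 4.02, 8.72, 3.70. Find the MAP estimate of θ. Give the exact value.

The Uniform(0, θ) likelihood is θ^(−n) for θ ≥ max(xᵢ), zero otherwise. Here max(xᵢ) = 9.21.
Posterior ∝ θ^(−6) · θ^(−6) = θ^(−12) on θ ≥ max(5.1, 9.21) = 9.21.
This density is strictly decreasing in θ, so the posterior mode lies at the lower boundary of the support.

θ̂_MAP = 9.21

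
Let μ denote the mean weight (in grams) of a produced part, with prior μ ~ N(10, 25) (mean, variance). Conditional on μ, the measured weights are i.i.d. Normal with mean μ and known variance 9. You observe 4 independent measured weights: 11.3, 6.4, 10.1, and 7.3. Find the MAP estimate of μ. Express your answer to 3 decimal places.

n = 4; x̄ = (11.3 + 6.4 + 10.1 + 7.3)/4 = 35.1/4 = 8.775.
For a Normal prior and Normal likelihood with known variance, the posterior is Normal; its mode equals its mean, the precision-weighted average.
Prior precision 1/σ₀² = 1/25 = 0.04; data precision n/σ² = 4/9.
μ̂ = (0.04·10 + (4/9)·8.775) / (0.04 + 4/9) = 4.3/(109/225) = 1935/218 ≈ 8.876.

μ̂_MAP = 8.876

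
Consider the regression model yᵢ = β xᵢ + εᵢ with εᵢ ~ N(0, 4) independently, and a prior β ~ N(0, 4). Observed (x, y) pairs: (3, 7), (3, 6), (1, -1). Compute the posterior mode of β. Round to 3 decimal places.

β̂_MAP = 1.900

log p(β | y) = −Σ(yᵢ − βxᵢ)²/(2·4) − β²/(2·4) + const.
Setting the derivative to zero: Σxᵢ(yᵢ − βxᵢ)/4 − β/4 = 0, so β = Σxᵢyᵢ / (Σxᵢ² + σ²/τ²).
Σxᵢyᵢ = 3·7 + 3·6 + 1·(-1) = 38; Σxᵢ² = 19; σ²/τ² = 1.
β̂_MAP = 38 / (19 + 1) = 38/20 ≈ 1.900.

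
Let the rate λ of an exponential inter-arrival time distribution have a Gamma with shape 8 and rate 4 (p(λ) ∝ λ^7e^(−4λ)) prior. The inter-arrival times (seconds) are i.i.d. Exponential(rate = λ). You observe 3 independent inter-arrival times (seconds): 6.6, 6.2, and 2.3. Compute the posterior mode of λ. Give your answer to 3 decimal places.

The Exponential(rate=λ) likelihood is ∝ λ^n e^(−λΣtᵢ). Here n = 3 and Σtᵢ = 6.6 + 6.2 + 2.3 = 15.1.
Posterior ∝ λ^7e^(−4λ) · λ^3e^(−15.1λ) = λ^10e^(−19.1λ), i.e. Gamma(11, 19.1).
Mode = (a−1)/b = 10/19.1 ≈ 0.524.

λ̂_MAP = 0.524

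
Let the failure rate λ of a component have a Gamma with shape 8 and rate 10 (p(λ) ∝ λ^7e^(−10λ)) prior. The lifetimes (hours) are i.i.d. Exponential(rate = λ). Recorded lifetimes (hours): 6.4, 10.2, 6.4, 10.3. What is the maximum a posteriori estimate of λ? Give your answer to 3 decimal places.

The Exponential(rate=λ) likelihood is ∝ λ^n e^(−λΣtᵢ). Here n = 4 and Σtᵢ = 6.4 + 10.2 + 6.4 + 10.3 = 33.3.
Posterior ∝ λ^7e^(−10λ) · λ^4e^(−33.3λ) = λ^11e^(−43.3λ), i.e. Gamma(12, 43.3).
Mode = (a−1)/b = 11/43.3 ≈ 0.254.

λ̂_MAP = 0.254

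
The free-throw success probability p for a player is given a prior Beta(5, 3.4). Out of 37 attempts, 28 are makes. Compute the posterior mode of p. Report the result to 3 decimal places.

p̂_MAP = 0.737

Prior: Beta(5, 3.4).
Data: 28 successes in 37 trials. The binomial likelihood contributes p^28(1−p)^9, so the posterior is Beta(5+28, 3.4+9) = Beta(33, 12.4).
For Beta(a, b) with a, b > 1 the mode is (a−1)/(a+b−2) = 32/43.4 ≈ 0.737.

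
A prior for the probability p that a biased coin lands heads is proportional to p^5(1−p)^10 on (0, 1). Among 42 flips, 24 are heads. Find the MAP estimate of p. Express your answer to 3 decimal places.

p̂_MAP = 0.509

The prior density ∝ p^5(1−p)^10 is the kernel of Beta(6, 11).
Data: 24 successes in 42 trials. The binomial likelihood contributes p^24(1−p)^18, so the posterior is Beta(6+24, 11+18) = Beta(30, 29).
For Beta(a, b) with a, b > 1 the mode is (a−1)/(a+b−2) = 29/57 ≈ 0.509.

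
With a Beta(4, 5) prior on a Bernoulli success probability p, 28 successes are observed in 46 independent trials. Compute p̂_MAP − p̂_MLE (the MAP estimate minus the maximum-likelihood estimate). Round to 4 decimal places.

Posterior is Beta(32, 23); MAP = (32−1)/(55−2) = 31/53 ≈ 0.58491.
MLE ignores the prior: p̂_MLE = k/n = 28/46 ≈ 0.60870.
Difference = 31/53 − 28/46 = -29/1219 ≈ -0.0238.

MAP − MLE = -0.0238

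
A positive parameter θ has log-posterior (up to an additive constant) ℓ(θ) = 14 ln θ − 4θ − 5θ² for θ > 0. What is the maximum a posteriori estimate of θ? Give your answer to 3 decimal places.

ℓ'(θ) = 14/θ − 4 − 10θ. Setting this to zero and multiplying by θ: 10θ² + 4θ − 14 = 0.
θ = (−4 + √(4² + 4·10·14)) / (2·10) = (−4 + √576) / 20 = (−4 + 24)/20 = 1.
ℓ''(θ) = −14/θ² − 10 < 0, confirming a maximum.

θ̂_MAP = 1.000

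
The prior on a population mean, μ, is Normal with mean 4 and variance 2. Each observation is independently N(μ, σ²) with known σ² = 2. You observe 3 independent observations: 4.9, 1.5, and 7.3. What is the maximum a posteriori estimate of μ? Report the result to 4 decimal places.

μ̂_MAP = 4.4250

n = 3; x̄ = (4.9 + 1.5 + 7.3)/3 = 13.7/3 = 137/30 ≈ 4.5667.
For a Normal prior and Normal likelihood with known variance, the posterior is Normal; its mode equals its mean, the precision-weighted average.
Prior precision 1/σ₀² = 1/2 = 0.5; data precision n/σ² = 3/2 = 1.5.
μ̂ = (0.5·4 + 1.5·(137/30)) / (0.5 + 1.5) = 8.85/2 = 4.4250.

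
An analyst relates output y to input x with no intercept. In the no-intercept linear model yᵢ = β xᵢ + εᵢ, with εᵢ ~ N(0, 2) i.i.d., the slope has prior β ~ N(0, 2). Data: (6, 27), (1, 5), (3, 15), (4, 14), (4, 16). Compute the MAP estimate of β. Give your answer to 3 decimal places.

log p(β | y) = −Σ(yᵢ − βxᵢ)²/(2·2) − β²/(2·2) + const.
Setting the derivative to zero: Σxᵢ(yᵢ − βxᵢ)/2 − β/2 = 0, so β = Σxᵢyᵢ / (Σxᵢ² + σ²/τ²).
Σxᵢyᵢ = 6·27 + 1·5 + 3·15 + 4·14 + 4·16 = 332; Σxᵢ² = 78; σ²/τ² = 1.
β̂_MAP = 332 / (78 + 1) = 332/79 ≈ 4.203.

β̂_MAP = 4.203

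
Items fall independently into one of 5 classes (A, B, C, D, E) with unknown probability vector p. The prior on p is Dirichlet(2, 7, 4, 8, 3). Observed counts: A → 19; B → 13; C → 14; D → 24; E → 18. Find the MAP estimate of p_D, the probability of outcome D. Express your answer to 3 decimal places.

The posterior is Dirichlet(αᵢ + nᵢ) = Dirichlet(21, 20, 18, 32, 21).
For a Dirichlet(a₁,…,a_K) with all aᵢ > 1, the mode has j-th component (aⱼ − 1)/(Σaᵢ − K).
Here Σaᵢ = 112 and K = 5, so p_D = (32 − 1)/(112 − 5) = 31/107 ≈ 0.290.

MAP estimate of p_D = 0.290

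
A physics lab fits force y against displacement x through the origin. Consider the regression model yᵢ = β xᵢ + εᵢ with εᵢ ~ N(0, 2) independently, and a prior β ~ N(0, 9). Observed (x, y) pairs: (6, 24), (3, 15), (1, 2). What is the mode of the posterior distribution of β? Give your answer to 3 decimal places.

β̂_MAP = 4.132

log p(β | y) = −Σ(yᵢ − βxᵢ)²/(2·2) − β²/(2·9) + const.
Setting the derivative to zero: Σxᵢ(yᵢ − βxᵢ)/2 − β/9 = 0, so β = Σxᵢyᵢ / (Σxᵢ² + σ²/τ²).
Σxᵢyᵢ = 6·24 + 3·15 + 1·2 = 191; Σxᵢ² = 46; σ²/τ² = 2/9.
β̂_MAP = 191 / (46 + 2/9) = 191/(416/9) = 1719/416 ≈ 4.132.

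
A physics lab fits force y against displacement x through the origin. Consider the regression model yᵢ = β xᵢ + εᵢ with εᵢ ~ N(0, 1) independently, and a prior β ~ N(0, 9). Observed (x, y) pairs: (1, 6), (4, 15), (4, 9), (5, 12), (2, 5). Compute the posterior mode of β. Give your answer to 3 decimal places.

log p(β | y) = −Σ(yᵢ − βxᵢ)²/(2·1) − β²/(2·9) + const.
Setting the derivative to zero: Σxᵢ(yᵢ − βxᵢ)/1 − β/9 = 0, so β = Σxᵢyᵢ / (Σxᵢ² + σ²/τ²).
Σxᵢyᵢ = 1·6 + 4·15 + 4·9 + 5·12 + 2·5 = 172; Σxᵢ² = 62; σ²/τ² = 1/9.
β̂_MAP = 172 / (62 + 1/9) = 172/(559/9) = 36/13 ≈ 2.769.

β̂_MAP = 2.769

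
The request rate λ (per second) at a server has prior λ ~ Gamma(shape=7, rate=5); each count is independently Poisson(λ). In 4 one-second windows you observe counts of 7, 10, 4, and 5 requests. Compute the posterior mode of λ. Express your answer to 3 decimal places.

Σxᵢ = 7+10+4+5 = 26, with n = 4.
Posterior ∝ λ^6e^(−5λ) · λ^26e^(−4λ) = λ^32e^(−9λ), i.e. Gamma(shape=33, rate=9).
The mode of a Gamma(a, b) with a ≥ 1 (shape–rate) is (a−1)/b = 32/9 ≈ 3.556.

λ̂_MAP = 3.556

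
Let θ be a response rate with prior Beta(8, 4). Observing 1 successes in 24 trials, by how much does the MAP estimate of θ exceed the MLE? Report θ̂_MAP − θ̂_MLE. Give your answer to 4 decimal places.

MAP − MLE = 0.1936

Posterior is Beta(9, 27); MAP = (9−1)/(36−2) = 8/34 ≈ 0.23529.
MLE ignores the prior: θ̂_MLE = k/n = 1/24 ≈ 0.04167.
Difference = 8/34 − 1/24 = 79/408 ≈ 0.1936.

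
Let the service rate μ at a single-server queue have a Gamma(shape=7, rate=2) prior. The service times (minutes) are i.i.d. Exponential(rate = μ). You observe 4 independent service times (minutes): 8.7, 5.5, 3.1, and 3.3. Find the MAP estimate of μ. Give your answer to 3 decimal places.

μ̂_MAP = 0.442

The Exponential(rate=μ) likelihood is ∝ μ^n e^(−μΣtᵢ). Here n = 4 and Σtᵢ = 8.7 + 5.5 + 3.1 + 3.3 = 20.6.
Posterior ∝ μ^6e^(−2μ) · μ^4e^(−20.6μ) = μ^10e^(−22.6μ), i.e. Gamma(11, 22.6).
Mode = (a−1)/b = 10/22.6 ≈ 0.442.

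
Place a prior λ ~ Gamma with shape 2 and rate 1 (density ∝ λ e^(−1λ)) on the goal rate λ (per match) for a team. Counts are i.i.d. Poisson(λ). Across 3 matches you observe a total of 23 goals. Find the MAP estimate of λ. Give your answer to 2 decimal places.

λ̂_MAP = 6.00

Σxᵢ = 23, n = 3.
Posterior ∝ λe^(−1λ) · λ^23e^(−3λ) = λ^24e^(−4λ), i.e. Gamma(shape=25, rate=4).
The mode of a Gamma(a, b) with a ≥ 1 (shape–rate) is (a−1)/b = 24/4 ≈ 6.00.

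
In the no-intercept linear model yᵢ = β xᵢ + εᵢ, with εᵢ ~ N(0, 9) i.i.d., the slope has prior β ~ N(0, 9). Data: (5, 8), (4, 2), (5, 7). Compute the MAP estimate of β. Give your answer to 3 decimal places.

β̂_MAP = 1.239

log p(β | y) = −Σ(yᵢ − βxᵢ)²/(2·9) − β²/(2·9) + const.
Setting the derivative to zero: Σxᵢ(yᵢ − βxᵢ)/9 − β/9 = 0, so β = Σxᵢyᵢ / (Σxᵢ² + σ²/τ²).
Σxᵢyᵢ = 5·8 + 4·2 + 5·7 = 83; Σxᵢ² = 66; σ²/τ² = 1.
β̂_MAP = 83 / (66 + 1) = 83/67 ≈ 1.239.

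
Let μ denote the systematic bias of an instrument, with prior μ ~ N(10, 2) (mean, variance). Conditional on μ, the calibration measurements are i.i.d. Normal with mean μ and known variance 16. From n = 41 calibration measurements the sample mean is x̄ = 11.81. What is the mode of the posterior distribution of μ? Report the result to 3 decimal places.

n = 41, x̄ = 11.81.
For a Normal prior and Normal likelihood with known variance, the posterior is Normal; its mode equals its mean, the precision-weighted average.
Prior precision 1/σ₀² = 1/2 = 0.5; data precision n/σ² = 41/16 = 2.5625.
μ̂ = (0.5·10 + 2.5625·11.81) / (0.5 + 2.5625) = 35.263125/3.0625 = 56421/4900 ≈ 11.514.

μ̂_MAP = 11.514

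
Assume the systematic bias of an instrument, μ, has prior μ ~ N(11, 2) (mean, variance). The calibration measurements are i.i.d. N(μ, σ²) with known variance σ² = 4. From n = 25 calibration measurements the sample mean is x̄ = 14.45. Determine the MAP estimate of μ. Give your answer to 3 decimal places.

μ̂_MAP = 14.194

n = 25, x̄ = 14.45.
For a Normal prior and Normal likelihood with known variance, the posterior is Normal; its mode equals its mean, the precision-weighted average.
Prior precision 1/σ₀² = 1/2 = 0.5; data precision n/σ² = 25/4 = 6.25.
μ̂ = (0.5·11 + 6.25·14.45) / (0.5 + 6.25) = 95.8125/6.75 = 511/36 ≈ 14.194.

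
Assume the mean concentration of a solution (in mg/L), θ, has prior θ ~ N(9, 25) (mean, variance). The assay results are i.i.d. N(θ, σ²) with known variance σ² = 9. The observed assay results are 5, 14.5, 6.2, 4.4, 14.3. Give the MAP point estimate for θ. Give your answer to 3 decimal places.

n = 5; x̄ = (5 + 14.5 + 6.2 + 4.4 + 14.3)/5 = 44.4/5 = 8.88.
For a Normal prior and Normal likelihood with known variance, the posterior is Normal; its mode equals its mean, the precision-weighted average.
Prior precision 1/σ₀² = 1/25 = 0.04; data precision n/σ² = 5/9.
θ̂ = (0.04·9 + (5/9)·8.88) / (0.04 + 5/9) = (397/75)/(134/225) = 1191/134 ≈ 8.888.

θ̂_MAP = 8.888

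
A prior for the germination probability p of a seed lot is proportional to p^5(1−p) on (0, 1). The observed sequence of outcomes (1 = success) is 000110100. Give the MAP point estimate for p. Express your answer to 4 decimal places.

p̂_MAP = 0.5333

The prior density ∝ p^5(1−p)^1 is the kernel of Beta(6, 2).
Data: 3 successes in 9 trials (from the sequence). The binomial likelihood contributes p^3(1−p)^6, so the posterior is Beta(6+3, 2+6) = Beta(9, 8).
For Beta(a, b) with a, b > 1 the mode is (a−1)/(a+b−2) = 8/15 ≈ 0.5333.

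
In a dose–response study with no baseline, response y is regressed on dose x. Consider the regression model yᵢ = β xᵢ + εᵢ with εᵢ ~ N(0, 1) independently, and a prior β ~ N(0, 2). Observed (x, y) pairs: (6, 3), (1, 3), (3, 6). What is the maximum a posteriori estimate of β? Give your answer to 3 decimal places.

log p(β | y) = −Σ(yᵢ − βxᵢ)²/(2·1) − β²/(2·2) + const.
Setting the derivative to zero: Σxᵢ(yᵢ − βxᵢ)/1 − β/2 = 0, so β = Σxᵢyᵢ / (Σxᵢ² + σ²/τ²).
Σxᵢyᵢ = 6·3 + 1·3 + 3·6 = 39; Σxᵢ² = 46; σ²/τ² = 0.5.
β̂_MAP = 39 / (46 + 0.5) = 39/46.5 ≈ 0.839.

β̂_MAP = 0.839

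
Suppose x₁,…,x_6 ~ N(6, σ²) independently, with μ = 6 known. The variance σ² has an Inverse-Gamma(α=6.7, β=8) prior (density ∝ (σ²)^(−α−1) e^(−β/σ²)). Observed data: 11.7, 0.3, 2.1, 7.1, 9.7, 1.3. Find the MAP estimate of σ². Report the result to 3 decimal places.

Sum of squared deviations about the known mean: SS = (11.7−6)² + (0.3−6)² + (2.1−6)² + (7.1−6)² + (9.7−6)² + (1.3−6)² = 117.18.
The Normal likelihood contributes (σ²)^(−n/2) exp(−SS/(2σ²)), so the posterior is Inverse-Gamma(α + n/2, β + SS/2) = Inverse-Gamma(9.7, 66.59).
The mode of Inverse-Gamma(a, b) is b/(a+1) = 66.59/10.7 ≈ 6.223.

σ̂²_MAP = 6.223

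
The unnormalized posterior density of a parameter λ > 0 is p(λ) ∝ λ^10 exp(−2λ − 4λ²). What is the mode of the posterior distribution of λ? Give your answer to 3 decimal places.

ℓ'(λ) = 10/λ − 2 − 8λ. Setting this to zero and multiplying by λ: 8λ² + 2λ − 10 = 0.
λ = (−2 + √(2² + 4·8·10)) / (2·8) = (−2 + √324) / 16 = (−2 + 18)/16 = 1.
ℓ''(λ) = −10/λ² − 8 < 0, confirming a maximum.

λ̂_MAP = 1.000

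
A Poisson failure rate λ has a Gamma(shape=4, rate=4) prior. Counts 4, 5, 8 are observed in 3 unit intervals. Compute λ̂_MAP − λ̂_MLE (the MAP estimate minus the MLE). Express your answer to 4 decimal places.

MAP − MLE = -2.8095

Σxᵢ = 17. Posterior is Gamma(21, 7); MAP = (21−1)/7 = 20/7 ≈ 2.85714.
MLE = x̄ = 17/3 ≈ 5.66667.
Difference = 20/7 − 17/3 = -59/21 ≈ -2.8095.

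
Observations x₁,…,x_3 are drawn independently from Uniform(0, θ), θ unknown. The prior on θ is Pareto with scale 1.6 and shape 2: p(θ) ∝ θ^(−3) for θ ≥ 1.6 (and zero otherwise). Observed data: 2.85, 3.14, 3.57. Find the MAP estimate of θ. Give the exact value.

θ̂_MAP = 3.57

The Uniform(0, θ) likelihood is θ^(−n) for θ ≥ max(xᵢ), zero otherwise. Here max(xᵢ) = 3.57.
Posterior ∝ θ^(−3) · θ^(−3) = θ^(−6) on θ ≥ max(1.6, 3.57) = 3.57.
This density is strictly decreasing in θ, so the posterior mode lies at the lower boundary of the support.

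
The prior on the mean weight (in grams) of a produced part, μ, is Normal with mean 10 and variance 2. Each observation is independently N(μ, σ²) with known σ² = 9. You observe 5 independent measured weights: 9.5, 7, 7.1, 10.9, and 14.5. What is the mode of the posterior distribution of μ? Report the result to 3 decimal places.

n = 5; x̄ = (9.5 + 7 + 7.1 + 10.9 + 14.5)/5 = 49/5 = 9.8.
For a Normal prior and Normal likelihood with known variance, the posterior is Normal; its mode equals its mean, the precision-weighted average.
Prior precision 1/σ₀² = 1/2 = 0.5; data precision n/σ² = 5/9.
μ̂ = (0.5·10 + (5/9)·9.8) / (0.5 + 5/9) = (94/9)/(19/18) = 188/19 ≈ 9.895.

μ̂_MAP = 9.895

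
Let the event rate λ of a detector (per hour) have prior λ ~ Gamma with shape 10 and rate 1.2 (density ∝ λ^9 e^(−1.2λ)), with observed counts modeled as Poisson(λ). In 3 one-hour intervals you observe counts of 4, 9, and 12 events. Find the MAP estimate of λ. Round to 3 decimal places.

Σxᵢ = 4+9+12 = 25, with n = 3.
Posterior ∝ λ^9e^(−1.2λ) · λ^25e^(−3λ) = λ^34e^(−4.2λ), i.e. Gamma(shape=35, rate=4.2).
The mode of a Gamma(a, b) with a ≥ 1 (shape–rate) is (a−1)/b = 34/4.2 ≈ 8.095.

λ̂_MAP = 8.095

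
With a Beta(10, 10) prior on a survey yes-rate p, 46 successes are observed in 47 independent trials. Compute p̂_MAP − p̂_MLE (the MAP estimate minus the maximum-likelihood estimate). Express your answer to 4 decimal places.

MAP − MLE = -0.1326

Posterior is Beta(56, 11); MAP = (56−1)/(67−2) = 55/65 ≈ 0.84615.
MLE ignores the prior: p̂_MLE = k/n = 46/47 ≈ 0.97872.
Difference = 55/65 − 46/47 = -81/611 ≈ -0.1326.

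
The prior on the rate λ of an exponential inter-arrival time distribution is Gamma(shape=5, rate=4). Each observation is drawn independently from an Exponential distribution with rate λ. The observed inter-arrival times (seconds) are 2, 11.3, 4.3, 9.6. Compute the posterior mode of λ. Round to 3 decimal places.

The Exponential(rate=λ) likelihood is ∝ λ^n e^(−λΣtᵢ). Here n = 4 and Σtᵢ = 2 + 11.3 + 4.3 + 9.6 = 27.2.
Posterior ∝ λ^4e^(−4λ) · λ^4e^(−27.2λ) = λ^8e^(−31.2λ), i.e. Gamma(9, 31.2).
Mode = (a−1)/b = 8/31.2 ≈ 0.256.

λ̂_MAP = 0.256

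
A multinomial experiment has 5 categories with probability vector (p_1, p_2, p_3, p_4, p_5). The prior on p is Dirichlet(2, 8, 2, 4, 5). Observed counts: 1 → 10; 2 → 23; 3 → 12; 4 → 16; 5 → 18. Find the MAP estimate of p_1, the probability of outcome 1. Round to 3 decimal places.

MAP estimate: 0.116

The posterior is Dirichlet(αᵢ + nᵢ) = Dirichlet(12, 31, 14, 20, 23).
For a Dirichlet(a₁,…,a_K) with all aᵢ > 1, the mode has j-th component (aⱼ − 1)/(Σaᵢ − K).
Here Σaᵢ = 100 and K = 5, so p_1 = (12 − 1)/(100 − 5) = 11/95 ≈ 0.116.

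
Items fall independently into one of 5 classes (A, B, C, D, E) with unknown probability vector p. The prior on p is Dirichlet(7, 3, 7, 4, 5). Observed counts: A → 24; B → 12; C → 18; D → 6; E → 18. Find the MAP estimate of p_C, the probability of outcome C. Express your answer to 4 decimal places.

The posterior is Dirichlet(αᵢ + nᵢ) = Dirichlet(31, 15, 25, 10, 23).
For a Dirichlet(a₁,…,a_K) with all aᵢ > 1, the mode has j-th component (aⱼ − 1)/(Σaᵢ − K).
Here Σaᵢ = 104 and K = 5, so p_C = (25 − 1)/(104 − 5) = 24/99 ≈ 0.2424.

MAP estimate of p_C = 0.2424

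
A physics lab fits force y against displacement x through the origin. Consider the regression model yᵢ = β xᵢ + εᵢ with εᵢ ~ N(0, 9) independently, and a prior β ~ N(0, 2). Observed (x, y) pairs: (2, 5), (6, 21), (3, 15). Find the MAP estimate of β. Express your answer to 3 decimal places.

log p(β | y) = −Σ(yᵢ − βxᵢ)²/(2·9) − β²/(2·2) + const.
Setting the derivative to zero: Σxᵢ(yᵢ − βxᵢ)/9 − β/2 = 0, so β = Σxᵢyᵢ / (Σxᵢ² + σ²/τ²).
Σxᵢyᵢ = 2·5 + 6·21 + 3·15 = 181; Σxᵢ² = 49; σ²/τ² = 4.5.
β̂_MAP = 181 / (49 + 4.5) = 181/53.5 ≈ 3.383.

β̂_MAP = 3.383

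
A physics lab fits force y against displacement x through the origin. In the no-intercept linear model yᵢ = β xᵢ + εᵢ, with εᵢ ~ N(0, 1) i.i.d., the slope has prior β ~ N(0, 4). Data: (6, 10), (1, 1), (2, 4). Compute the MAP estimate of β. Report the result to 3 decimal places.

β̂_MAP = 1.673

log p(β | y) = −Σ(yᵢ − βxᵢ)²/(2·1) − β²/(2·4) + const.
Setting the derivative to zero: Σxᵢ(yᵢ − βxᵢ)/1 − β/4 = 0, so β = Σxᵢyᵢ / (Σxᵢ² + σ²/τ²).
Σxᵢyᵢ = 6·10 + 1·1 + 2·4 = 69; Σxᵢ² = 41; σ²/τ² = 0.25.
β̂_MAP = 69 / (41 + 0.25) = 69/41.25 ≈ 1.673.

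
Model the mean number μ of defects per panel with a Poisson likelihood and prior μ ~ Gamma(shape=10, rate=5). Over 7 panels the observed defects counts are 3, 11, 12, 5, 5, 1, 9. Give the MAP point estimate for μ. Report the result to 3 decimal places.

μ̂_MAP = 4.583

Σxᵢ = 3+11+12+5+5+1+9 = 46, with n = 7.
Posterior ∝ μ^9e^(−5μ) · μ^46e^(−7μ) = μ^55e^(−12μ), i.e. Gamma(shape=56, rate=12).
The mode of a Gamma(a, b) with a ≥ 1 (shape–rate) is (a−1)/b = 55/12 ≈ 4.583.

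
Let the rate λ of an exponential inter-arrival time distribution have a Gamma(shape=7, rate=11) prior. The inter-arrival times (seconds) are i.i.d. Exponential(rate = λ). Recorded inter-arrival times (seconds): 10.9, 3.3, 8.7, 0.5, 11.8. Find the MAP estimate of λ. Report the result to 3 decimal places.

λ̂_MAP = 0.238

The Exponential(rate=λ) likelihood is ∝ λ^n e^(−λΣtᵢ). Here n = 5 and Σtᵢ = 10.9 + 3.3 + 8.7 + 0.5 + 11.8 = 35.2.
Posterior ∝ λ^6e^(−11λ) · λ^5e^(−35.2λ) = λ^11e^(−46.2λ), i.e. Gamma(12, 46.2).
Mode = (a−1)/b = 11/46.2 ≈ 0.238.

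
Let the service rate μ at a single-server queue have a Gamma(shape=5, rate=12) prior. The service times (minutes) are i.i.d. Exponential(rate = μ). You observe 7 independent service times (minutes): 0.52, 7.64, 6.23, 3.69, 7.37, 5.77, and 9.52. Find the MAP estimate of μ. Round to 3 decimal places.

The Exponential(rate=μ) likelihood is ∝ μ^n e^(−μΣtᵢ). Here n = 7 and Σtᵢ = 0.52 + 7.64 + 6.23 + 3.69 + 7.37 + 5.77 + 9.52 = 40.74.
Posterior ∝ μ^4e^(−12μ) · μ^7e^(−40.74μ) = μ^11e^(−52.74μ), i.e. Gamma(12, 52.74).
Mode = (a−1)/b = 11/52.74 ≈ 0.209.

μ̂_MAP = 0.209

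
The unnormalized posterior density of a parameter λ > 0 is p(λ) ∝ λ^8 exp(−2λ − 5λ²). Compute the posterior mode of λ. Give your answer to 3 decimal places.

ℓ'(λ) = 8/λ − 2 − 10λ. Setting this to zero and multiplying by λ: 10λ² + 2λ − 8 = 0.
λ = (−2 + √(2² + 4·10·8)) / (2·10) = (−2 + √324) / 20 = (−2 + 18)/20 = 4/5.
ℓ''(λ) = −8/λ² − 10 < 0, confirming a maximum.

λ̂_MAP = 0.800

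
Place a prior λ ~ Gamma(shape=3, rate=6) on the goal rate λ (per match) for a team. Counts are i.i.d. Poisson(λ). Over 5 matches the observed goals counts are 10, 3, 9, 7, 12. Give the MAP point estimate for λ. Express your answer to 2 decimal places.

λ̂_MAP = 3.91

Σxᵢ = 10+3+9+7+12 = 41, with n = 5.
Posterior ∝ λ^2e^(−6λ) · λ^41e^(−5λ) = λ^43e^(−11λ), i.e. Gamma(shape=44, rate=11).
The mode of a Gamma(a, b) with a ≥ 1 (shape–rate) is (a−1)/b = 43/11 ≈ 3.91.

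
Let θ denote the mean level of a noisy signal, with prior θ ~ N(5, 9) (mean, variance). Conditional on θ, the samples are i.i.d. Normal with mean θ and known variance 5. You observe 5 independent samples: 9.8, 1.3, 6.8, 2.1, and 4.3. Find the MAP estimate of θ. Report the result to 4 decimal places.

θ̂_MAP = 4.8740

n = 5; x̄ = (9.8 + 1.3 + 6.8 + 2.1 + 4.3)/5 = 24.3/5 = 4.86.
For a Normal prior and Normal likelihood with known variance, the posterior is Normal; its mode equals its mean, the precision-weighted average.
Prior precision 1/σ₀² = 1/9; data precision n/σ² = 5/5 = 1.
θ̂ = ((1/9)·5 + 1·4.86) / (1/9 + 1) = (2437/450)/(10/9) = 4.8740.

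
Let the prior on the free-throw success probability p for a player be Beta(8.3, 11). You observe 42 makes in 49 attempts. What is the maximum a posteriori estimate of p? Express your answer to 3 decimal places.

Prior: Beta(8.3, 11).
Data: 42 successes in 49 trials. The binomial likelihood contributes p^42(1−p)^7, so the posterior is Beta(8.3+42, 11+7) = Beta(50.3, 18).
For Beta(a, b) with a, b > 1 the mode is (a−1)/(a+b−2) = 49.3/66.3 ≈ 0.744.

p̂_MAP = 0.744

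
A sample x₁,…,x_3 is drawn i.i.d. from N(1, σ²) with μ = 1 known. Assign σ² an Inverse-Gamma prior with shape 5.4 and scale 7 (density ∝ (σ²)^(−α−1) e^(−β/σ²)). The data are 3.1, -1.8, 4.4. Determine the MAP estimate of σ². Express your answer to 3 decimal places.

Sum of squared deviations about the known mean: SS = (3.1−1)² + (-1.8−1)² + (4.4−1)² = 23.81.
The Normal likelihood contributes (σ²)^(−n/2) exp(−SS/(2σ²)), so the posterior is Inverse-Gamma(α + n/2, β + SS/2) = Inverse-Gamma(6.9, 18.905).
The mode of Inverse-Gamma(a, b) is b/(a+1) = 18.905/7.9 ≈ 2.393.

σ̂²_MAP = 2.393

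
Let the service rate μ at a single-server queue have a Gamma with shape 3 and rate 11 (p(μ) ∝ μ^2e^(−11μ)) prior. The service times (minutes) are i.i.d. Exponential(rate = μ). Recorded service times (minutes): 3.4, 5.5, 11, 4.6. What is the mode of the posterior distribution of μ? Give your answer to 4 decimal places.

μ̂_MAP = 0.1690

The Exponential(rate=μ) likelihood is ∝ μ^n e^(−μΣtᵢ). Here n = 4 and Σtᵢ = 3.4 + 5.5 + 11 + 4.6 = 24.5.
Posterior ∝ μ^2e^(−11μ) · μ^4e^(−24.5μ) = μ^6e^(−35.5μ), i.e. Gamma(7, 35.5).
Mode = (a−1)/b = 6/35.5 ≈ 0.1690.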